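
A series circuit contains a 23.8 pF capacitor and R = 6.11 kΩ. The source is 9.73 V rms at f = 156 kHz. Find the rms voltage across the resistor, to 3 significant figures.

1.37 V

ω = 2πf = 980200 rad/s
X_C = 1/(ωC) = 42900 Ω
Z = 6110 − j42900 Ω
|Z| = √(6110² + 42900²) = 43300 Ω
I = V/|Z| = 225 μA
V_R = I·|Z_R| = 0.000225 × 6110 = 1.37 V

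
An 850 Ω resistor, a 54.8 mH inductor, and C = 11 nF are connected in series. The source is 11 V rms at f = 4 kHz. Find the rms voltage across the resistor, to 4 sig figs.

3.903 V

ω = 2πf = 25130 rad/s
X_L = ωL = 1377 Ω
X_C = 1/(ωC) = 3617 Ω
Net reactance X = X_L − X_C = -2240 Ω
Z = 850.0 − j2240 Ω
|Z| = √(850.0² + 2240²) = 2396 Ω
I = V/|Z| = 4.591 mA
V_R = I·|Z_R| = 0.004591 × 850.0 = 3.903 V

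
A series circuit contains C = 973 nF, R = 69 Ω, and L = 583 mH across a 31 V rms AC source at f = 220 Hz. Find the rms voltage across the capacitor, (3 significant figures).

ω = 2πf = 1382 rad/s
X_L = ωL = 806 Ω
X_C = 1/(ωC) = 744 Ω
Net reactance X = X_L − X_C = 62.4 Ω
Z = 69.0 + j62.4 Ω
|Z| = √(69.0² + 62.4²) = 93.0 Ω
I = V/|Z| = 333 mA
V_C = I·|Z_C| = 0.333 × 744 = 248 V

248 V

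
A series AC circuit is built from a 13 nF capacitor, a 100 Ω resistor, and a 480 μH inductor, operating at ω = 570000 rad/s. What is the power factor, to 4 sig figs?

X_L = ωL = 273.6 Ω
X_C = 1/(ωC) = 135.0 Ω
Net reactance X = X_L − X_C = 138.6 Ω
Z = 100.0 + j138.6 Ω
|Z| = √(100.0² + 138.6²) = 170.9 Ω
∠Z = arctan(138.6/100.0) = 54.20°
cos φ = cos(54.20°) = 0.5850

0.5850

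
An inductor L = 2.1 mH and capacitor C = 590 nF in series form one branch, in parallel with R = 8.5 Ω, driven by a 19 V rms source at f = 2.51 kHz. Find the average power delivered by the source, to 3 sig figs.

ω = 2πf = 15770 rad/s
X_L = ωL = 33.1 Ω
X_C = 1/(ωC) = 107 Ω
Branch 1: Z₁ = R = 8.50 Ω
Branch 2 (series LC): Z₂ = j(X_L − X_C) = −j74.4 Ω
Parallel: Z = Z₁Z₂/(Z₁+Z₂), |Z| = 8.44 Ω, ∠Z = -6.52°
I = V/|Z| = 2.25 A
P = VI cos φ = 19 × 2.25 × cos(-6.52°) = 42.5 W

42.5 W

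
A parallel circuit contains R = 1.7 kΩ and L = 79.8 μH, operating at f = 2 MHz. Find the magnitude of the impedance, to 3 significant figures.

864 Ω

ω = 2πf = 1.257e+07 rad/s
X_L = ωL = 1000 Ω
Parallel: admittances add. Y = 1/R + 1/(jωL)
Y = (0.000588 − j0.000997) S
|Y| = 0.00116 S → |Z| = 1/|Y| = 864 Ω, ∠Z = −∠Y = 59.5°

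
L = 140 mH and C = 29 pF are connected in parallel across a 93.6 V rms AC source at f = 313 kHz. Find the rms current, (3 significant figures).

5.00 mA

ω = 2πf = 1.967e+06 rad/s
X_L = ωL = 275000 Ω
X_C = 1/(ωC) = 17500 Ω
Parallel: admittances add. Y = 1/(jωL) + jωC
Y = (0 + j5.34e-05) S
|Y| = 5.34e-05 S → |Z| = 1/|Y| = 18700 Ω, ∠Z = −∠Y = -90.0°
I = V/|Z| = 93.6/18700 = 5.00 mA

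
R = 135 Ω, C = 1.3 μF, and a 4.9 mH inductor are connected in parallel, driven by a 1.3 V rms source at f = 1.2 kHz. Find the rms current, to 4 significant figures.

ω = 2πf = 7540 rad/s
X_L = ωL = 36.95 Ω
X_C = 1/(ωC) = 102.0 Ω
Parallel: admittances add. Y = 1/R + 1/(jωL) + jωC
Y = (0.007407 − j0.01727) S
|Y| = 0.01879 S → |Z| = 1/|Y| = 53.23 Ω, ∠Z = −∠Y = 66.78°
I = V/|Z| = 1.3/53.23 = 24.42 mA

24.42 mA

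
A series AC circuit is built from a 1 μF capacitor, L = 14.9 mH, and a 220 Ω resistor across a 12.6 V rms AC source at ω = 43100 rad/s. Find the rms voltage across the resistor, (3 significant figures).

X_L = ωL = 642 Ω
X_C = 1/(ωC) = 23.2 Ω
Net reactance X = X_L − X_C = 619 Ω
Z = 220 + j619 Ω
|Z| = √(220² + 619²) = 657 Ω
I = V/|Z| = 19.2 mA
V_R = I·|Z_R| = 0.0192 × 220 = 4.22 V

4.22 V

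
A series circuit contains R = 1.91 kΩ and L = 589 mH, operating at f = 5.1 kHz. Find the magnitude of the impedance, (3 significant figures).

19000 Ω

ω = 2πf = 32040 rad/s
X_L = ωL = 18900 Ω
Z = 1910 + j18900 Ω
|Z| = √(1910² + 18900²) = 19000 Ω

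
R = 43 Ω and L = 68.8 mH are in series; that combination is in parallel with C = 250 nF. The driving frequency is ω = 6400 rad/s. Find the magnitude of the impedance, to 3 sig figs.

X_L = ωL = 440 Ω
X_C = 1/(ωC) = 625 Ω
Branch 1 (R+jX_L): Z₁ = 43.0 + j440 Ω, |Z₁| = 442 Ω
Branch 2 (−jX_C): Z₂ = −j625 Ω
Parallel: Z = Z₁Z₂/(Z₁+Z₂), |Z| = 1460 Ω, ∠Z = 71.3°

1460 Ω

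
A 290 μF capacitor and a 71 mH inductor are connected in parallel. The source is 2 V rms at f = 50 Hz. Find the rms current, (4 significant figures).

ω = 2πf = 314.2 rad/s
X_L = ωL = 22.31 Ω
X_C = 1/(ωC) = 10.98 Ω
Parallel: admittances add. Y = 1/(jωL) + jωC
Y = (0 + j0.04627) S
|Y| = 0.04627 S → |Z| = 1/|Y| = 21.61 Ω, ∠Z = −∠Y = -90.00°
I = V/|Z| = 2/21.61 = 92.55 mA

92.55 mA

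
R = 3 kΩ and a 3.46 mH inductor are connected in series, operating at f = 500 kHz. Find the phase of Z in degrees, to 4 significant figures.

74.57°

ω = 2πf = 3.142e+06 rad/s
X_L = ωL = 10870 Ω
Z = 3000 + j10870 Ω
|Z| = √(3000² + 10870²) = 11280 Ω
∠Z = arctan(10870/3000) = 74.57°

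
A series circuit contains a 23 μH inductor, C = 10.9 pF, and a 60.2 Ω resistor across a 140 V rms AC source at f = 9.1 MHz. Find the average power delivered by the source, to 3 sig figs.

ω = 2πf = 5.718e+07 rad/s
X_L = ωL = 1320 Ω
X_C = 1/(ωC) = 1600 Ω
Net reactance X = X_L − X_C = -289 Ω
Z = 60.2 − j289 Ω
|Z| = √(60.2² + 289²) = 296 Ω
∠Z = arctan(-289/60.2) = -78.3°
I = V/|Z| = 474 mA
P = VI cos φ = 140 × 0.474 × cos(-78.3°) = 13.5 W

13.5 W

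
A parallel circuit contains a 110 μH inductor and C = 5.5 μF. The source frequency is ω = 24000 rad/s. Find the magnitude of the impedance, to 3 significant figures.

X_L = ωL = 2.64 Ω
X_C = 1/(ωC) = 7.58 Ω
Parallel: admittances add. Y = 1/(jωL) + jωC
Y = (0 − j0.247) S
|Y| = 0.247 S → |Z| = 1/|Y| = 4.05 Ω, ∠Z = −∠Y = 90.0°

4.05 Ω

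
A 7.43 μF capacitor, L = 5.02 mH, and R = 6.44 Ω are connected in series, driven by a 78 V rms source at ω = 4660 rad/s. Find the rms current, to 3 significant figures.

X_L = ωL = 23.4 Ω
X_C = 1/(ωC) = 28.9 Ω
Net reactance X = X_L − X_C = -5.49 Ω
Z = 6.44 − j5.49 Ω
|Z| = √(6.44² + 5.49²) = 8.46 Ω
I = V/|Z| = 78/8.46 = 9.22 A

9.22 A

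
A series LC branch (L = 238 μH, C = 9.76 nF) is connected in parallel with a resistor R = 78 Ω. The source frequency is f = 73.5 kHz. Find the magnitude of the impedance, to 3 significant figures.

ω = 2πf = 461800 rad/s
X_L = ωL = 110 Ω
X_C = 1/(ωC) = 222 Ω
Branch 1: Z₁ = R = 78.0 Ω
Branch 2 (series LC): Z₂ = j(X_L − X_C) = −j112 Ω
Parallel: Z = Z₁Z₂/(Z₁+Z₂), |Z| = 64.0 Ω, ∠Z = -34.9°

64.0 Ω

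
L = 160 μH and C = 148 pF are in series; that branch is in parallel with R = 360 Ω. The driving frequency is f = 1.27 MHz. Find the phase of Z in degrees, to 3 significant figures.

39.9°

ω = 2πf = 7.98e+06 rad/s
X_L = ωL = 1280 Ω
X_C = 1/(ωC) = 847 Ω
Branch 1: Z₁ = R = 360 Ω
Branch 2 (series LC): Z₂ = j(X_L − X_C) = j430 Ω
Parallel: Z = Z₁Z₂/(Z₁+Z₂), |Z| = 276 Ω, ∠Z = 39.9°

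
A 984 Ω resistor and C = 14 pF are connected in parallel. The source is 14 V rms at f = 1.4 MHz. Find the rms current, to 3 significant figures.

ω = 2πf = 8.796e+06 rad/s
X_C = 1/(ωC) = 8120 Ω
Parallel: admittances add. Y = 1/R + jωC
Y = (0.00102 + j0.000123) S
|Y| = 0.00102 S → |Z| = 1/|Y| = 977 Ω, ∠Z = −∠Y = -6.91°
I = V/|Z| = 14/977 = 14.3 mA

14.3 mA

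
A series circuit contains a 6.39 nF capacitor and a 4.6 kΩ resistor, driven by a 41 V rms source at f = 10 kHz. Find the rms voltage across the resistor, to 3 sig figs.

36.1 V

ω = 2πf = 62830 rad/s
X_C = 1/(ωC) = 2490 Ω
Z = 4600 − j2490 Ω
|Z| = √(4600² + 2490²) = 5230 Ω
I = V/|Z| = 7.84 mA
V_R = I·|Z_R| = 0.00784 × 4600 = 36.1 V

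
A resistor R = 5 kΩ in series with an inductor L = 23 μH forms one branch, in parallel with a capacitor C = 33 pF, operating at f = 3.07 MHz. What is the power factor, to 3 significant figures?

0.305

ω = 2πf = 1.929e+07 rad/s
X_L = ωL = 444 Ω
X_C = 1/(ωC) = 1570 Ω
Branch 1 (R+jX_L): Z₁ = 5000 + j444 Ω, |Z₁| = 5020 Ω
Branch 2 (−jX_C): Z₂ = −j1570 Ω
Parallel: Z = Z₁Z₂/(Z₁+Z₂), |Z| = 1540 Ω, ∠Z = -72.2°
cos φ = cos(-72.2°) = 0.305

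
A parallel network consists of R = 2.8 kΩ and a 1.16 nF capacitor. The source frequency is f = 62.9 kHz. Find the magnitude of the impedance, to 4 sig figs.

1721 Ω

ω = 2πf = 395200 rad/s
X_C = 1/(ωC) = 2181 Ω
Parallel: admittances add. Y = 1/R + jωC
Y = (0.0003571 + j0.0004584) S
|Y| = 0.0005811 S → |Z| = 1/|Y| = 1721 Ω, ∠Z = −∠Y = -52.08°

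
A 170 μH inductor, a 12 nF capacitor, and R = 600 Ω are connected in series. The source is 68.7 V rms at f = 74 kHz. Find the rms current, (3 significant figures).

ω = 2πf = 465000 rad/s
X_L = ωL = 79.0 Ω
X_C = 1/(ωC) = 179 Ω
Net reactance X = X_L − X_C = -100 Ω
Z = 600 − j100 Ω
|Z| = √(600² + 100²) = 608 Ω
I = V/|Z| = 68.7/608 = 113 mA

113 mA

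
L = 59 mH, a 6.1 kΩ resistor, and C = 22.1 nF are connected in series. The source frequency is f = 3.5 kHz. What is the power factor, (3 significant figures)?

ω = 2πf = 21990 rad/s
X_L = ωL = 1300 Ω
X_C = 1/(ωC) = 2060 Ω
Net reactance X = X_L − X_C = -760 Ω
Z = 6100 − j760 Ω
|Z| = √(6100² + 760²) = 6150 Ω
∠Z = arctan(-760/6100) = -7.10°
cos φ = cos(-7.10°) = 0.992

0.992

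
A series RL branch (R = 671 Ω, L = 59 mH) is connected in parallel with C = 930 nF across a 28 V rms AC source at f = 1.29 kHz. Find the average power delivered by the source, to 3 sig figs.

775 mW

ω = 2πf = 8105 rad/s
X_L = ωL = 478 Ω
X_C = 1/(ωC) = 133 Ω
Branch 1 (R+jX_L): Z₁ = 671 + j478 Ω, |Z₁| = 824 Ω
Branch 2 (−jX_C): Z₂ = −j133 Ω
Parallel: Z = Z₁Z₂/(Z₁+Z₂), |Z| = 145 Ω, ∠Z = -81.8°
I = V/|Z| = 193 mA
P = VI cos φ = 28 × 0.193 × cos(-81.8°) = 775 mW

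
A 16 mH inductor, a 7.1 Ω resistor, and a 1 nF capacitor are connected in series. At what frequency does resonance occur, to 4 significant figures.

39.79 kHz

ω₀ = 1/√(LC) = 1/√(0.016 × 1e-09) = 250000 rad/s
f₀ = ω₀/(2π) = 39.79 kHz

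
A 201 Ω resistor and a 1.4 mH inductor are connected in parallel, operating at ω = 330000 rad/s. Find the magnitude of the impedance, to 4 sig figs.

X_L = ωL = 462.0 Ω
Parallel: admittances add. Y = 1/R + 1/(jωL)
Y = (0.004975 − j0.002165) S
|Y| = 0.005426 S → |Z| = 1/|Y| = 184.3 Ω, ∠Z = −∠Y = 23.51°

184.3 Ω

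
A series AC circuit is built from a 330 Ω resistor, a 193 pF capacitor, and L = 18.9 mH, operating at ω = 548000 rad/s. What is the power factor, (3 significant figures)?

X_L = ωL = 10400 Ω
X_C = 1/(ωC) = 9460 Ω
Net reactance X = X_L − X_C = 902 Ω
Z = 330 + j902 Ω
|Z| = √(330² + 902²) = 961 Ω
∠Z = arctan(902/330) = 69.9°
cos φ = cos(69.9°) = 0.344

0.344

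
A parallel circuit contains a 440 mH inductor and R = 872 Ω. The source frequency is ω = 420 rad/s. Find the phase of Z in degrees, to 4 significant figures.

X_L = ωL = 184.8 Ω
Parallel: admittances add. Y = 1/R + 1/(jωL)
Y = (0.001147 − j0.005411) S
|Y| = 0.005531 S → |Z| = 1/|Y| = 180.8 Ω, ∠Z = −∠Y = 78.03°

78.03°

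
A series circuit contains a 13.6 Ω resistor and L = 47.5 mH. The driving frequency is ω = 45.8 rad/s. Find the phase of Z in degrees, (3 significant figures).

9.09°

X_L = ωL = 2.18 Ω
Z = 13.6 + j2.18 Ω
|Z| = √(13.6² + 2.18²) = 13.8 Ω
∠Z = arctan(2.18/13.6) = 9.09°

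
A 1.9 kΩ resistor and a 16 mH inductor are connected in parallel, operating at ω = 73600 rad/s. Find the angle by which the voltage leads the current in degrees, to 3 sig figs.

58.2°

X_L = ωL = 1180 Ω
Parallel: admittances add. Y = 1/R + 1/(jωL)
Y = (0.000526 − j0.000849) S
|Y| = 0.000999 S → |Z| = 1/|Y| = 1000 Ω, ∠Z = −∠Y = 58.2°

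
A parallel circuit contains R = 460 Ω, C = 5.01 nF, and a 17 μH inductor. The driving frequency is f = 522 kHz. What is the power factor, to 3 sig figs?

ω = 2πf = 3.28e+06 rad/s
X_L = ωL = 55.8 Ω
X_C = 1/(ωC) = 60.9 Ω
Parallel: admittances add. Y = 1/R + 1/(jωL) + jωC
Y = (0.00217 − j0.00150) S
|Y| = 0.00264 S → |Z| = 1/|Y| = 378 Ω, ∠Z = −∠Y = 34.7°
cos φ = cos(34.7°) = 0.823

0.823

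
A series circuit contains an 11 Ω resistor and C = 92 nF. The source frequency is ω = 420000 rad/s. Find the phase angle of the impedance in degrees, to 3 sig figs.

X_C = 1/(ωC) = 25.9 Ω
Z = 11.0 − j25.9 Ω
|Z| = √(11.0² + 25.9²) = 28.1 Ω
∠Z = arctan(-25.9/11.0) = -67.0°

-67.0°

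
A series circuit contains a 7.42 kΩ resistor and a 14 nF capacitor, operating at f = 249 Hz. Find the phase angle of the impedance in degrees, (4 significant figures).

ω = 2πf = 1565 rad/s
X_C = 1/(ωC) = 45660 Ω
Z = 7420 − j45660 Ω
|Z| = √(7420² + 45660²) = 46250 Ω
∠Z = arctan(-45660/7420) = -80.77°

-80.77°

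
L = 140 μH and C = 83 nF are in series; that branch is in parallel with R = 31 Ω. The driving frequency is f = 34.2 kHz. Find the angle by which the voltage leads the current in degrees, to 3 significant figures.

ω = 2πf = 214900 rad/s
X_L = ωL = 30.1 Ω
X_C = 1/(ωC) = 56.1 Ω
Branch 1: Z₁ = R = 31.0 Ω
Branch 2 (series LC): Z₂ = j(X_L − X_C) = −j26.0 Ω
Parallel: Z = Z₁Z₂/(Z₁+Z₂), |Z| = 19.9 Ω, ∠Z = -50.0°

-50.0°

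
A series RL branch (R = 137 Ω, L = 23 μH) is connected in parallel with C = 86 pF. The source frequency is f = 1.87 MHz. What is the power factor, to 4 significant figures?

ω = 2πf = 1.175e+07 rad/s
X_L = ωL = 270.2 Ω
X_C = 1/(ωC) = 989.6 Ω
Branch 1 (R+jX_L): Z₁ = 137.0 + j270.2 Ω, |Z₁| = 303.0 Ω
Branch 2 (−jX_C): Z₂ = −j989.6 Ω
Parallel: Z = Z₁Z₂/(Z₁+Z₂), |Z| = 409.4 Ω, ∠Z = 52.33°
cos φ = cos(52.33°) = 0.6110

0.6110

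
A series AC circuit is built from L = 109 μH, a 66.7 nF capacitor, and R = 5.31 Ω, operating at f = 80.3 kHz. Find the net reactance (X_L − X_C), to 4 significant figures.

25.28 Ω

ω = 2πf = 504500 rad/s
X_L = ωL = 54.99 Ω
X_C = 1/(ωC) = 29.72 Ω
X = 54.99 − 29.72 = 25.28 Ω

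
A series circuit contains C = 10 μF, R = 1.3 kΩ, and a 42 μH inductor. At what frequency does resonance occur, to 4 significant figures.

7.766 kHz

ω₀ = 1/√(LC) = 1/√(4.2e-05 × 1e-05) = 48800 rad/s
f₀ = ω₀/(2π) = 7.766 kHz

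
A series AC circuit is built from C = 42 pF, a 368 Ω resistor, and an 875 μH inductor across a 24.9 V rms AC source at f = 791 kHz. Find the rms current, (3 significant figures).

43.3 mA

ω = 2πf = 4.97e+06 rad/s
X_L = ωL = 4350 Ω
X_C = 1/(ωC) = 4790 Ω
Net reactance X = X_L − X_C = -442 Ω
Z = 368 − j442 Ω
|Z| = √(368² + 442²) = 575 Ω
I = V/|Z| = 24.9/575 = 43.3 mA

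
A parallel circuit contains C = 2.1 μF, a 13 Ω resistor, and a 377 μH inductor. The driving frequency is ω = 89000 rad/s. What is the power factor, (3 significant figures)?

0.440

X_L = ωL = 33.6 Ω
X_C = 1/(ωC) = 5.35 Ω
Parallel: admittances add. Y = 1/R + 1/(jωL) + jωC
Y = (0.0769 + j0.157) S
|Y| = 0.175 S → |Z| = 1/|Y| = 5.72 Ω, ∠Z = −∠Y = -63.9°
cos φ = cos(-63.9°) = 0.440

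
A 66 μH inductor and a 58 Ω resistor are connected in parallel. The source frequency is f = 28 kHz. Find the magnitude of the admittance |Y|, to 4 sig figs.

ω = 2πf = 175900 rad/s
X_L = ωL = 11.61 Ω
Parallel: admittances add. Y = 1/R + 1/(jωL)
Y = (0.01724 − j0.08612) S
|Y| = 0.08783 S → |Z| = 1/|Y| = 11.39 Ω, ∠Z = −∠Y = 78.68°

87.83 mS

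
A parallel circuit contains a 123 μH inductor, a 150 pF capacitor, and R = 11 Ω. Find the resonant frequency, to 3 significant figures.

1.17 MHz

ω₀ = 1/√(LC) = 1/√(0.000123 × 1.5e-10) = 7.362e+06 rad/s
f₀ = ω₀/(2π) = 1.17 MHz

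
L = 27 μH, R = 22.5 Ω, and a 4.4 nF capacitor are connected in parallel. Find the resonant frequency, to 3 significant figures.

ω₀ = 1/√(LC) = 1/√(2.7e-05 × 4.4e-09) = 2.901e+06 rad/s
f₀ = ω₀/(2π) = 462 kHz

462 kHz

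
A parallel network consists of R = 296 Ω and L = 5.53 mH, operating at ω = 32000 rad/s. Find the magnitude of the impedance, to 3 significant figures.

152 Ω

X_L = ωL = 177 Ω
Parallel: admittances add. Y = 1/R + 1/(jωL)
Y = (0.00338 − j0.00565) S
|Y| = 0.00658 S → |Z| = 1/|Y| = 152 Ω, ∠Z = −∠Y = 59.1°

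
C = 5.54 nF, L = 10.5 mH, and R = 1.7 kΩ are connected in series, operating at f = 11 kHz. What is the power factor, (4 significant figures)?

ω = 2πf = 69120 rad/s
X_L = ωL = 725.7 Ω
X_C = 1/(ωC) = 2612 Ω
Net reactance X = X_L − X_C = -1886 Ω
Z = 1700 − j1886 Ω
|Z| = √(1700² + 1886²) = 2539 Ω
∠Z = arctan(-1886/1700) = -47.97°
cos φ = cos(-47.97°) = 0.6695

0.6695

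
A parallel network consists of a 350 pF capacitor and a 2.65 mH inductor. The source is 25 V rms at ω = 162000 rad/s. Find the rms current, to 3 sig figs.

X_L = ωL = 429 Ω
X_C = 1/(ωC) = 17600 Ω
Parallel: admittances add. Y = 1/(jωL) + jωC
Y = (0 − j0.00227) S
|Y| = 0.00227 S → |Z| = 1/|Y| = 440 Ω, ∠Z = −∠Y = 90.0°
I = V/|Z| = 25/440 = 56.8 mA

56.8 mA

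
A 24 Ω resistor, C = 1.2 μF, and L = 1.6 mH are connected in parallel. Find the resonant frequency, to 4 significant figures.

ω₀ = 1/√(LC) = 1/√(0.0016 × 1.2e-06) = 22820 rad/s
f₀ = ω₀/(2π) = 3.632 kHz

3.632 kHz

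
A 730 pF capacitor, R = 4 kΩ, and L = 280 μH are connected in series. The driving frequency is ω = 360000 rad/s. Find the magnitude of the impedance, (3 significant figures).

X_L = ωL = 101 Ω
X_C = 1/(ωC) = 3810 Ω
Net reactance X = X_L − X_C = -3700 Ω
Z = 4000 − j3700 Ω
|Z| = √(4000² + 3700²) = 5450 Ω

5450 Ω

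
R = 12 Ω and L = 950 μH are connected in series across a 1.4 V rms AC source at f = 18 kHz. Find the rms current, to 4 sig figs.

ω = 2πf = 113100 rad/s
X_L = ωL = 107.4 Ω
Z = 12.00 + j107.4 Ω
|Z| = √(12.00² + 107.4²) = 108.1 Ω
I = V/|Z| = 1.4/108.1 = 12.95 mA

12.95 mA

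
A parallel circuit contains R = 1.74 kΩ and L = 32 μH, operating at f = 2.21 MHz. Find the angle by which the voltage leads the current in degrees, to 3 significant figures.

75.7°

ω = 2πf = 1.389e+07 rad/s
X_L = ωL = 444 Ω
Parallel: admittances add. Y = 1/R + 1/(jωL)
Y = (0.000575 − j0.00225) S
|Y| = 0.00232 S → |Z| = 1/|Y| = 431 Ω, ∠Z = −∠Y = 75.7°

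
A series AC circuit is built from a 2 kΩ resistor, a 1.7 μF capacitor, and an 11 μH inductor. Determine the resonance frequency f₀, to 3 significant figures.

36.8 kHz

ω₀ = 1/√(LC) = 1/√(1.1e-05 × 1.7e-06) = 231200 rad/s
f₀ = ω₀/(2π) = 36.8 kHz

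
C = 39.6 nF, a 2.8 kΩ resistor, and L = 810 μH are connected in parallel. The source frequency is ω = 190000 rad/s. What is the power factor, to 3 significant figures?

X_L = ωL = 154 Ω
X_C = 1/(ωC) = 133 Ω
Parallel: admittances add. Y = 1/R + 1/(jωL) + jωC
Y = (0.000357 + j0.00103) S
|Y| = 0.00109 S → |Z| = 1/|Y| = 920 Ω, ∠Z = −∠Y = -70.8°
cos φ = cos(-70.8°) = 0.329

0.329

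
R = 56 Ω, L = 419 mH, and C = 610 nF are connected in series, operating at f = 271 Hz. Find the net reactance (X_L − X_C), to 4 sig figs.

ω = 2πf = 1703 rad/s
X_L = ωL = 713.4 Ω
X_C = 1/(ωC) = 962.8 Ω
X = 713.4 − 962.8 = -249.3 Ω

-249.3 Ω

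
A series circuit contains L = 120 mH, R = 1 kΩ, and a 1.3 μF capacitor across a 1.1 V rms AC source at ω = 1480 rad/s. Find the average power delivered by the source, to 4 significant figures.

X_L = ωL = 177.6 Ω
X_C = 1/(ωC) = 519.8 Ω
Net reactance X = X_L − X_C = -342.2 Ω
Z = 1000 − j342.2 Ω
|Z| = √(1000² + 342.2²) = 1057 Ω
∠Z = arctan(-342.2/1000) = -18.89°
I = V/|Z| = 1.041 mA
P = VI cos φ = 1.1 × 0.001041 × cos(-18.89°) = 1.083 mW

1.083 mW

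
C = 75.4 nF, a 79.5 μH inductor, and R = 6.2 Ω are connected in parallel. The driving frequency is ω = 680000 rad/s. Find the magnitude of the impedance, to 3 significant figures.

6.08 Ω

X_L = ωL = 54.1 Ω
X_C = 1/(ωC) = 19.5 Ω
Parallel: admittances add. Y = 1/R + 1/(jωL) + jωC
Y = (0.161 + j0.0328) S
|Y| = 0.165 S → |Z| = 1/|Y| = 6.08 Ω, ∠Z = −∠Y = -11.5°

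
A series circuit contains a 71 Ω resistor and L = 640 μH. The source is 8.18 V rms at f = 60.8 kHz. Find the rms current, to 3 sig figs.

ω = 2πf = 382000 rad/s
X_L = ωL = 244 Ω
Z = 71.0 + j244 Ω
|Z| = √(71.0² + 244²) = 255 Ω
I = V/|Z| = 8.18/255 = 32.1 mA

32.1 mA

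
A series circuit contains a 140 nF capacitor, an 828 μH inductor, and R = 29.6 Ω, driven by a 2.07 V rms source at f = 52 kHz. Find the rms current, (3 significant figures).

8.27 mA

ω = 2πf = 326700 rad/s
X_L = ωL = 271 Ω
X_C = 1/(ωC) = 21.9 Ω
Net reactance X = X_L − X_C = 249 Ω
Z = 29.6 + j249 Ω
|Z| = √(29.6² + 249²) = 250 Ω
I = V/|Z| = 2.07/250 = 8.27 mA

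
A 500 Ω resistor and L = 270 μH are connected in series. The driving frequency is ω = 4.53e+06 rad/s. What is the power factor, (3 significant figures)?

0.378

X_L = ωL = 1220 Ω
Z = 500 + j1220 Ω
|Z| = √(500² + 1220²) = 1320 Ω
∠Z = arctan(1220/500) = 67.8°
cos φ = cos(67.8°) = 0.378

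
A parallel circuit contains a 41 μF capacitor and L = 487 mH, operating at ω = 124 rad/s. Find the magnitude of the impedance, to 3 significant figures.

X_L = ωL = 60.4 Ω
X_C = 1/(ωC) = 197 Ω
Parallel: admittances add. Y = 1/(jωL) + jωC
Y = (0 − j0.0115) S
|Y| = 0.0115 S → |Z| = 1/|Y| = 87.1 Ω, ∠Z = −∠Y = 90.0°

87.1 Ω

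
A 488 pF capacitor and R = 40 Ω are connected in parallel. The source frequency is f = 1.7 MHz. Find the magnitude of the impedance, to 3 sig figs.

ω = 2πf = 1.068e+07 rad/s
X_C = 1/(ωC) = 192 Ω
Parallel: admittances add. Y = 1/R + jωC
Y = (0.0250 + j0.00521) S
|Y| = 0.0255 S → |Z| = 1/|Y| = 39.2 Ω, ∠Z = −∠Y = -11.8°

39.2 Ω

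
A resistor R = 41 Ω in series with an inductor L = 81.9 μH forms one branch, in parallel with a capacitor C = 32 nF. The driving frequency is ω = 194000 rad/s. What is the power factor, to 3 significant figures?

0.996

X_L = ωL = 15.9 Ω
X_C = 1/(ωC) = 161 Ω
Branch 1 (R+jX_L): Z₁ = 41.0 + j15.9 Ω, |Z₁| = 44.0 Ω
Branch 2 (−jX_C): Z₂ = −j161 Ω
Parallel: Z = Z₁Z₂/(Z₁+Z₂), |Z| = 46.9 Ω, ∠Z = 5.41°
cos φ = cos(5.41°) = 0.996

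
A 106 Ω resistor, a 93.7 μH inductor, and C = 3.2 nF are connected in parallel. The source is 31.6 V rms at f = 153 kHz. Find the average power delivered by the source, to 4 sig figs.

9.420 W

ω = 2πf = 961300 rad/s
X_L = ωL = 90.08 Ω
X_C = 1/(ωC) = 325.1 Ω
Parallel: admittances add. Y = 1/R + 1/(jωL) + jωC
Y = (0.009434 − j0.008025) S
|Y| = 0.01239 S → |Z| = 1/|Y| = 80.74 Ω, ∠Z = −∠Y = 40.39°
I = V/|Z| = 391.4 mA
P = VI cos φ = 31.6 × 0.3914 × cos(40.39°) = 9.420 W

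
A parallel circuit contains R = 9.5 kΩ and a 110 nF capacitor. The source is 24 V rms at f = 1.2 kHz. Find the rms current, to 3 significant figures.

20.1 mA

ω = 2πf = 7540 rad/s
X_C = 1/(ωC) = 1210 Ω
Parallel: admittances add. Y = 1/R + jωC
Y = (0.000105 + j0.000829) S
|Y| = 0.000836 S → |Z| = 1/|Y| = 1200 Ω, ∠Z = −∠Y = -82.8°
I = V/|Z| = 24/1200 = 20.1 mA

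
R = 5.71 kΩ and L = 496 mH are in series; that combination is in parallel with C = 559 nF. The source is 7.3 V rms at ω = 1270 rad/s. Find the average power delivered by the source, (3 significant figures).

9.22 mW

X_L = ωL = 630 Ω
X_C = 1/(ωC) = 1410 Ω
Branch 1 (R+jX_L): Z₁ = 5710 + j630 Ω, |Z₁| = 5740 Ω
Branch 2 (−jX_C): Z₂ = −j1410 Ω
Parallel: Z = Z₁Z₂/(Z₁+Z₂), |Z| = 1400 Ω, ∠Z = -75.9°
I = V/|Z| = 5.20 mA
P = VI cos φ = 7.3 × 0.00520 × cos(-75.9°) = 9.22 mW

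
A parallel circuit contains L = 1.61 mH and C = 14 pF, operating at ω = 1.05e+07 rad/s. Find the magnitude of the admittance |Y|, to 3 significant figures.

X_L = ωL = 16900 Ω
X_C = 1/(ωC) = 6800 Ω
Parallel: admittances add. Y = 1/(jωL) + jωC
Y = (0 + j8.78e-05) S
|Y| = 8.78e-05 S → |Z| = 1/|Y| = 11400 Ω, ∠Z = −∠Y = -90.0°

87.8 μS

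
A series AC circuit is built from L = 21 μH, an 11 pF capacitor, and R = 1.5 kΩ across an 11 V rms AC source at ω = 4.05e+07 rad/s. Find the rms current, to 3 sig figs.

X_L = ωL = 850 Ω
X_C = 1/(ωC) = 2240 Ω
Net reactance X = X_L − X_C = -1390 Ω
Z = 1500 − j1390 Ω
|Z| = √(1500² + 1390²) = 2050 Ω
I = V/|Z| = 11/2050 = 5.37 mA

5.37 mA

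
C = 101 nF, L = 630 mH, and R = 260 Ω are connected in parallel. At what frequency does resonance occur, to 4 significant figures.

ω₀ = 1/√(LC) = 1/√(0.63 × 1.01e-07) = 3964 rad/s
f₀ = ω₀/(2π) = 630.9 Hz

630.9 Hz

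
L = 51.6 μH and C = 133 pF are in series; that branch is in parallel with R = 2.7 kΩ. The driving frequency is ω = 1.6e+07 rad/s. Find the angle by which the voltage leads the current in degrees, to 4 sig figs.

X_L = ωL = 825.6 Ω
X_C = 1/(ωC) = 469.9 Ω
Branch 1: Z₁ = R = 2700 Ω
Branch 2 (series LC): Z₂ = j(X_L − X_C) = j355.7 Ω
Parallel: Z = Z₁Z₂/(Z₁+Z₂), |Z| = 352.6 Ω, ∠Z = 82.50°

82.50°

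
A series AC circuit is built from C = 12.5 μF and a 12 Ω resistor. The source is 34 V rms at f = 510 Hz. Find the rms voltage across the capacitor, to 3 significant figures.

ω = 2πf = 3204 rad/s
X_C = 1/(ωC) = 25.0 Ω
Z = 12.0 − j25.0 Ω
|Z| = √(12.0² + 25.0²) = 27.7 Ω
I = V/|Z| = 1.23 A
V_C = I·|Z_C| = 1.23 × 25.0 = 30.6 V

30.6 V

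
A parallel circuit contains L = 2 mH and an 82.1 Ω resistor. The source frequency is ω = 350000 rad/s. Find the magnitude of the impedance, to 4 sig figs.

81.54 Ω

X_L = ωL = 700.0 Ω
Parallel: admittances add. Y = 1/R + 1/(jωL)
Y = (0.01218 − j0.001429) S
|Y| = 0.01226 S → |Z| = 1/|Y| = 81.54 Ω, ∠Z = −∠Y = 6.689°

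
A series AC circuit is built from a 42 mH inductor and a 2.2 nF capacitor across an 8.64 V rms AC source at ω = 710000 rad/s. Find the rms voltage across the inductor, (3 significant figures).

8.83 V

X_L = ωL = 29800 Ω
X_C = 1/(ωC) = 640 Ω
Net reactance X = X_L − X_C = 29200 Ω
Z = j29200 Ω
|Z| = √(0² + 29200²) = 29200 Ω
I = V/|Z| = 296 μA
V_L = I·|Z_L| = 0.000296 × 29800 = 8.83 V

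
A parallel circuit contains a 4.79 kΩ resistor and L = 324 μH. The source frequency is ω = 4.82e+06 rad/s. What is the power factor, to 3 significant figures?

X_L = ωL = 1560 Ω
Parallel: admittances add. Y = 1/R + 1/(jωL)
Y = (0.000209 − j0.000640) S
|Y| = 0.000674 S → |Z| = 1/|Y| = 1480 Ω, ∠Z = −∠Y = 71.9°
cos φ = cos(71.9°) = 0.310

0.310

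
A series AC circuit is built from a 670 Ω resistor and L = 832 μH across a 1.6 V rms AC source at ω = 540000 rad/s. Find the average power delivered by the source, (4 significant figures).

2.636 mW

X_L = ωL = 449.3 Ω
Z = 670.0 + j449.3 Ω
|Z| = √(670.0² + 449.3²) = 806.7 Ω
∠Z = arctan(449.3/670.0) = 33.84°
I = V/|Z| = 1.983 mA
P = VI cos φ = 1.6 × 0.001983 × cos(33.84°) = 2.636 mW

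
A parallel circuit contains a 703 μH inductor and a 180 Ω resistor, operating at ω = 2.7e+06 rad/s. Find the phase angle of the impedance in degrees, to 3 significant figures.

5.42°

X_L = ωL = 1900 Ω
Parallel: admittances add. Y = 1/R + 1/(jωL)
Y = (0.00556 − j0.000527) S
|Y| = 0.00558 S → |Z| = 1/|Y| = 179 Ω, ∠Z = −∠Y = 5.42°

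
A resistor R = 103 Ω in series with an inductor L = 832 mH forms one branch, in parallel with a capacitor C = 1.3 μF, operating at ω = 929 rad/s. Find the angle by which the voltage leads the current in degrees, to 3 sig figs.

X_L = ωL = 773 Ω
X_C = 1/(ωC) = 828 Ω
Branch 1 (R+jX_L): Z₁ = 103 + j773 Ω, |Z₁| = 780 Ω
Branch 2 (−jX_C): Z₂ = −j828 Ω
Parallel: Z = Z₁Z₂/(Z₁+Z₂), |Z| = 5530 Ω, ∠Z = 20.6°

20.6°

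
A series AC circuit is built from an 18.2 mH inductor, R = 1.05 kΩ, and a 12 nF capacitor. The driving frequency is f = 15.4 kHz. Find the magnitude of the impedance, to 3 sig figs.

1380 Ω

ω = 2πf = 96760 rad/s
X_L = ωL = 1760 Ω
X_C = 1/(ωC) = 861 Ω
Net reactance X = X_L − X_C = 900 Ω
Z = 1050 + j900 Ω
|Z| = √(1050² + 900²) = 1380 Ω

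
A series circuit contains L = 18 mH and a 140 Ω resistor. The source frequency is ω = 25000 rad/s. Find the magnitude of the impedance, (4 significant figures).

X_L = ωL = 450.0 Ω
Z = 140.0 + j450.0 Ω
|Z| = √(140.0² + 450.0²) = 471.3 Ω

471.3 Ω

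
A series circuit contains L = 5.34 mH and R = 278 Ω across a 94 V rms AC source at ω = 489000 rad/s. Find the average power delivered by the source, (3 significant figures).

356 mW

X_L = ωL = 2610 Ω
Z = 278 + j2610 Ω
|Z| = √(278² + 2610²) = 2630 Ω
∠Z = arctan(2610/278) = 83.9°
I = V/|Z| = 35.8 mA
P = VI cos φ = 94 × 0.0358 × cos(83.9°) = 356 mW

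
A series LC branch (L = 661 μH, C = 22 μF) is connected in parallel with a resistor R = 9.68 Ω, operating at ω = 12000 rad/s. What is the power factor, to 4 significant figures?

X_L = ωL = 7.932 Ω
X_C = 1/(ωC) = 3.788 Ω
Branch 1: Z₁ = R = 9.680 Ω
Branch 2 (series LC): Z₂ = j(X_L − X_C) = j4.144 Ω
Parallel: Z = Z₁Z₂/(Z₁+Z₂), |Z| = 3.810 Ω, ∠Z = 66.82°
cos φ = cos(66.82°) = 0.3936

0.3936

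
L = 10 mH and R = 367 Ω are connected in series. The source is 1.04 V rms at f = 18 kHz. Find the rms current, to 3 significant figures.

ω = 2πf = 113100 rad/s
X_L = ωL = 1130 Ω
Z = 367 + j1130 Ω
|Z| = √(367² + 1130²) = 1190 Ω
I = V/|Z| = 1.04/1190 = 875 μA

875 μA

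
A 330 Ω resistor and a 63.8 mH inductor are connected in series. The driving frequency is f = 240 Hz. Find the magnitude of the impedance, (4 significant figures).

ω = 2πf = 1508 rad/s
X_L = ωL = 96.21 Ω
Z = 330.0 + j96.21 Ω
|Z| = √(330.0² + 96.21²) = 343.7 Ω

343.7 Ω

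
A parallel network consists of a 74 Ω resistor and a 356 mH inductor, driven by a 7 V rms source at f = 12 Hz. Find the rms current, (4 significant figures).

277.4 mA

ω = 2πf = 75.40 rad/s
X_L = ωL = 26.84 Ω
Parallel: admittances add. Y = 1/R + 1/(jωL)
Y = (0.01351 − j0.03726) S
|Y| = 0.03963 S → |Z| = 1/|Y| = 25.23 Ω, ∠Z = −∠Y = 70.06°
I = V/|Z| = 7/25.23 = 277.4 mA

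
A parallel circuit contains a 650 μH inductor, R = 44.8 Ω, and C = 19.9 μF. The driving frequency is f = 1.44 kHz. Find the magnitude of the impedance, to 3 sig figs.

ω = 2πf = 9048 rad/s
X_L = ωL = 5.88 Ω
X_C = 1/(ωC) = 5.55 Ω
Parallel: admittances add. Y = 1/R + 1/(jωL) + jωC
Y = (0.0223 + j0.0100) S
|Y| = 0.0245 S → |Z| = 1/|Y| = 40.9 Ω, ∠Z = −∠Y = -24.2°

40.9 Ω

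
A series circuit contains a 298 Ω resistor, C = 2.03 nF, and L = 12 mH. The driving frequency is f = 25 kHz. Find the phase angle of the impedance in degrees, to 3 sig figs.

ω = 2πf = 157100 rad/s
X_L = ωL = 1880 Ω
X_C = 1/(ωC) = 3140 Ω
Net reactance X = X_L − X_C = -1250 Ω
Z = 298 − j1250 Ω
|Z| = √(298² + 1250²) = 1290 Ω
∠Z = arctan(-1250/298) = -76.6°

-76.6°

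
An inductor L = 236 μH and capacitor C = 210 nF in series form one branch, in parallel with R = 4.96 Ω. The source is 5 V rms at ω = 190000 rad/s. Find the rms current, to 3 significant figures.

X_L = ωL = 44.8 Ω
X_C = 1/(ωC) = 25.1 Ω
Branch 1: Z₁ = R = 4.96 Ω
Branch 2 (series LC): Z₂ = j(X_L − X_C) = j19.8 Ω
Parallel: Z = Z₁Z₂/(Z₁+Z₂), |Z| = 4.81 Ω, ∠Z = 14.1°
I = V/|Z| = 5/4.81 = 1.04 A

1.04 A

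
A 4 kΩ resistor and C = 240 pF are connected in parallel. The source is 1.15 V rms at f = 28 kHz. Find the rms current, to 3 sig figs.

ω = 2πf = 175900 rad/s
X_C = 1/(ωC) = 23700 Ω
Parallel: admittances add. Y = 1/R + jωC
Y = (0.000250 + j4.22e-05) S
|Y| = 0.000254 S → |Z| = 1/|Y| = 3940 Ω, ∠Z = −∠Y = -9.59°
I = V/|Z| = 1.15/3940 = 292 μA

292 μA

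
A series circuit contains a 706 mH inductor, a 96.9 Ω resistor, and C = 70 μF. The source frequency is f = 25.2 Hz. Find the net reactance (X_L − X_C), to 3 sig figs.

21.6 Ω

ω = 2πf = 158.3 rad/s
X_L = ωL = 112 Ω
X_C = 1/(ωC) = 90.2 Ω
X = 112 − 90.2 = 21.6 Ω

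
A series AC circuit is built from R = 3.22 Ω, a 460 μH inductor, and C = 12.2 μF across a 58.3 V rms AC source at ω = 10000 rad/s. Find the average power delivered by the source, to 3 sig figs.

X_L = ωL = 4.60 Ω
X_C = 1/(ωC) = 8.20 Ω
Net reactance X = X_L − X_C = -3.60 Ω
Z = 3.22 − j3.60 Ω
|Z| = √(3.22² + 3.60²) = 4.83 Ω
∠Z = arctan(-3.60/3.22) = -48.2°
I = V/|Z| = 12.1 A
P = VI cos φ = 58.3 × 12.1 × cos(-48.2°) = 470 W

470 W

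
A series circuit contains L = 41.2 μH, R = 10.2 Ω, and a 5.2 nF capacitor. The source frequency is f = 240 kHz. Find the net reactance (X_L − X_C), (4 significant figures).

ω = 2πf = 1.508e+06 rad/s
X_L = ωL = 62.13 Ω
X_C = 1/(ωC) = 127.5 Ω
X = 62.13 − 127.5 = -65.40 Ω

-65.40 Ω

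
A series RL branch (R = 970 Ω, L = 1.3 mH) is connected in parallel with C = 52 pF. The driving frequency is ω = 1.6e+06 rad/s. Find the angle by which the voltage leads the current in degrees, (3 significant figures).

59.4°

X_L = ωL = 2080 Ω
X_C = 1/(ωC) = 12000 Ω
Branch 1 (R+jX_L): Z₁ = 970 + j2080 Ω, |Z₁| = 2300 Ω
Branch 2 (−jX_C): Z₂ = −j12000 Ω
Parallel: Z = Z₁Z₂/(Z₁+Z₂), |Z| = 2760 Ω, ∠Z = 59.4°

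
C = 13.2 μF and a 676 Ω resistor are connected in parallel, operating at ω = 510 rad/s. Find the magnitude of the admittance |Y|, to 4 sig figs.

X_C = 1/(ωC) = 148.5 Ω
Parallel: admittances add. Y = 1/R + jωC
Y = (0.001479 + j0.006732) S
|Y| = 0.006893 S → |Z| = 1/|Y| = 145.1 Ω, ∠Z = −∠Y = -77.61°

6.893 mS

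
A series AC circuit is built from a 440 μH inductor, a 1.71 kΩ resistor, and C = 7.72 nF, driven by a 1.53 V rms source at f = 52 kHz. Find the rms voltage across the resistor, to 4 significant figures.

ω = 2πf = 326700 rad/s
X_L = ωL = 143.8 Ω
X_C = 1/(ωC) = 396.5 Ω
Net reactance X = X_L − X_C = -252.7 Ω
Z = 1710 − j252.7 Ω
|Z| = √(1710² + 252.7²) = 1729 Ω
I = V/|Z| = 885.1 μA
V_R = I·|Z_R| = 0.0008851 × 1710 = 1.514 V

1.514 V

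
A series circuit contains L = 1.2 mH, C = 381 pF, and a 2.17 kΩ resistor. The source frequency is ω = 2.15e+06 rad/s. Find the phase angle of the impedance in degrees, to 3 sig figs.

X_L = ωL = 2580 Ω
X_C = 1/(ωC) = 1220 Ω
Net reactance X = X_L − X_C = 1360 Ω
Z = 2170 + j1360 Ω
|Z| = √(2170² + 1360²) = 2560 Ω
∠Z = arctan(1360/2170) = 32.1°

32.1°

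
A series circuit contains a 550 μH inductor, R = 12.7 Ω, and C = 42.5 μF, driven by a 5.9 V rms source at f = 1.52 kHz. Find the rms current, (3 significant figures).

ω = 2πf = 9550 rad/s
X_L = ωL = 5.25 Ω
X_C = 1/(ωC) = 2.46 Ω
Net reactance X = X_L − X_C = 2.79 Ω
Z = 12.7 + j2.79 Ω
|Z| = √(12.7² + 2.79²) = 13.0 Ω
I = V/|Z| = 5.9/13.0 = 454 mA

454 mA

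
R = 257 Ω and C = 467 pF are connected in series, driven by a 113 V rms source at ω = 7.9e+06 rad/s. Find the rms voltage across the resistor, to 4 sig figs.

77.75 V

X_C = 1/(ωC) = 271.1 Ω
Z = 257.0 − j271.1 Ω
|Z| = √(257.0² + 271.1²) = 373.5 Ω
I = V/|Z| = 302.5 mA
V_R = I·|Z_R| = 0.3025 × 257.0 = 77.75 V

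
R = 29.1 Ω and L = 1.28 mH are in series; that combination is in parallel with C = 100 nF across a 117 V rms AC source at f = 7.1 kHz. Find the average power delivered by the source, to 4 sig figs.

ω = 2πf = 44610 rad/s
X_L = ωL = 57.10 Ω
X_C = 1/(ωC) = 224.2 Ω
Branch 1 (R+jX_L): Z₁ = 29.10 + j57.10 Ω, |Z₁| = 64.09 Ω
Branch 2 (−jX_C): Z₂ = −j224.2 Ω
Parallel: Z = Z₁Z₂/(Z₁+Z₂), |Z| = 84.72 Ω, ∠Z = 53.11°
I = V/|Z| = 1.381 A
P = VI cos φ = 117 × 1.381 × cos(53.11°) = 96.98 W

96.98 W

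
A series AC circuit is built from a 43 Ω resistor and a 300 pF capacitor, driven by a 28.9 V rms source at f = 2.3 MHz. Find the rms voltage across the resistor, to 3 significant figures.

5.30 V

ω = 2πf = 1.445e+07 rad/s
X_C = 1/(ωC) = 231 Ω
Z = 43.0 − j231 Ω
|Z| = √(43.0² + 231²) = 235 Ω
I = V/|Z| = 123 mA
V_R = I·|Z_R| = 0.123 × 43.0 = 5.30 V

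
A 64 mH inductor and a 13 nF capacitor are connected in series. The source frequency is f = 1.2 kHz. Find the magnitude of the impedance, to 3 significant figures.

9720 Ω

ω = 2πf = 7540 rad/s
X_L = ωL = 483 Ω
X_C = 1/(ωC) = 10200 Ω
Net reactance X = X_L − X_C = -9720 Ω
Z = − j9720 Ω
|Z| = √(0² + 9720²) = 9720 Ω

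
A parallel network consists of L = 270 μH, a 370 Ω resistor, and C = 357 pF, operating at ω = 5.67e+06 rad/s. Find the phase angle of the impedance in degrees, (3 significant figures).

-26.9°

X_L = ωL = 1530 Ω
X_C = 1/(ωC) = 494 Ω
Parallel: admittances add. Y = 1/R + 1/(jωL) + jωC
Y = (0.00270 + j0.00137) S
|Y| = 0.00303 S → |Z| = 1/|Y| = 330 Ω, ∠Z = −∠Y = -26.9°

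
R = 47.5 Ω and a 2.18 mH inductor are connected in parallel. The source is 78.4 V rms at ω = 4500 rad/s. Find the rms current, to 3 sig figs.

8.16 A

X_L = ωL = 9.81 Ω
Parallel: admittances add. Y = 1/R + 1/(jωL)
Y = (0.0211 − j0.102) S
|Y| = 0.104 S → |Z| = 1/|Y| = 9.61 Ω, ∠Z = −∠Y = 78.3°
I = V/|Z| = 78.4/9.61 = 8.16 A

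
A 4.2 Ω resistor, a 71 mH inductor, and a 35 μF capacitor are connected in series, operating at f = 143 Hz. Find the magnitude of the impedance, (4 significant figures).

ω = 2πf = 898.5 rad/s
X_L = ωL = 63.79 Ω
X_C = 1/(ωC) = 31.80 Ω
Net reactance X = X_L − X_C = 31.99 Ω
Z = 4.200 + j31.99 Ω
|Z| = √(4.200² + 31.99²) = 32.27 Ω

32.27 Ω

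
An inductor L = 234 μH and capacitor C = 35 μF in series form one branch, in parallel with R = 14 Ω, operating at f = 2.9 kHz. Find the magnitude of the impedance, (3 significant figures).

ω = 2πf = 18220 rad/s
X_L = ωL = 4.26 Ω
X_C = 1/(ωC) = 1.57 Ω
Branch 1: Z₁ = R = 14.0 Ω
Branch 2 (series LC): Z₂ = j(X_L − X_C) = j2.70 Ω
Parallel: Z = Z₁Z₂/(Z₁+Z₂), |Z| = 2.65 Ω, ∠Z = 79.1°

2.65 Ω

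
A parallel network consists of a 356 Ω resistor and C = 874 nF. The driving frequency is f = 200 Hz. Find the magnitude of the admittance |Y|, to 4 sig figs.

3.016 mS

ω = 2πf = 1257 rad/s
X_C = 1/(ωC) = 910.5 Ω
Parallel: admittances add. Y = 1/R + jωC
Y = (0.002809 + j0.001098) S
|Y| = 0.003016 S → |Z| = 1/|Y| = 331.6 Ω, ∠Z = −∠Y = -21.36°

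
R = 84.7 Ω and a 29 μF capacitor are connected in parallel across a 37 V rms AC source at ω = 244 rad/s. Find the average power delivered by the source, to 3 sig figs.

X_C = 1/(ωC) = 141 Ω
Parallel: admittances add. Y = 1/R + jωC
Y = (0.0118 + j0.00708) S
|Y| = 0.0138 S → |Z| = 1/|Y| = 72.7 Ω, ∠Z = −∠Y = -30.9°
I = V/|Z| = 509 mA
P = VI cos φ = 37 × 0.509 × cos(-30.9°) = 16.2 W

16.2 W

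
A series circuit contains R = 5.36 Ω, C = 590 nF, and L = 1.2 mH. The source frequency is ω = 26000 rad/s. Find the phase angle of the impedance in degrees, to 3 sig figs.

X_L = ωL = 31.2 Ω
X_C = 1/(ωC) = 65.2 Ω
Net reactance X = X_L − X_C = -34.0 Ω
Z = 5.36 − j34.0 Ω
|Z| = √(5.36² + 34.0²) = 34.4 Ω
∠Z = arctan(-34.0/5.36) = -81.0°

-81.0°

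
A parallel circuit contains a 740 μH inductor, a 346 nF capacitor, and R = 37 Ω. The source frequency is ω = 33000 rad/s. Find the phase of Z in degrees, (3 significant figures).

47.5°

X_L = ωL = 24.4 Ω
X_C = 1/(ωC) = 87.6 Ω
Parallel: admittances add. Y = 1/R + 1/(jωL) + jωC
Y = (0.0270 − j0.0295) S
|Y| = 0.0400 S → |Z| = 1/|Y| = 25.0 Ω, ∠Z = −∠Y = 47.5°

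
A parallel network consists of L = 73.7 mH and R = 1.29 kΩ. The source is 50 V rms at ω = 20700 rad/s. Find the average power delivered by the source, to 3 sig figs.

X_L = ωL = 1530 Ω
Parallel: admittances add. Y = 1/R + 1/(jωL)
Y = (0.000775 − j0.000655) S
|Y| = 0.00102 S → |Z| = 1/|Y| = 985 Ω, ∠Z = −∠Y = 40.2°
I = V/|Z| = 50.8 mA
P = VI cos φ = 50 × 0.0508 × cos(40.2°) = 1.94 W

1.94 W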